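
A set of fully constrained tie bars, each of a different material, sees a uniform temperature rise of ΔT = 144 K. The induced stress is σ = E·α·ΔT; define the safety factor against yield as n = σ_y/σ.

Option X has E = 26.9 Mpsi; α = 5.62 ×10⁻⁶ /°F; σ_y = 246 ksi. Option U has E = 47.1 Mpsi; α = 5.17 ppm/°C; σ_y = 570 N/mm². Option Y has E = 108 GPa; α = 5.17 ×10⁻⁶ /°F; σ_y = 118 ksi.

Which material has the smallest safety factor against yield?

With everything in SI (GPa, ×10⁻⁶/K, MPa):
  option X: E = 185.5, α = 10.1, σ_y = 1696 → σ = 270 MPa, n = 6.28
  option U: E = 324.7, α = 5.17, σ_y = 570.0 → σ = 242 MPa, n = 2.36
  option Y: E = 108.0, α = 9.31, σ_y = 813.6 → σ = 145 MPa, n = 5.62
The minimum is option U at n = 2.36.

option U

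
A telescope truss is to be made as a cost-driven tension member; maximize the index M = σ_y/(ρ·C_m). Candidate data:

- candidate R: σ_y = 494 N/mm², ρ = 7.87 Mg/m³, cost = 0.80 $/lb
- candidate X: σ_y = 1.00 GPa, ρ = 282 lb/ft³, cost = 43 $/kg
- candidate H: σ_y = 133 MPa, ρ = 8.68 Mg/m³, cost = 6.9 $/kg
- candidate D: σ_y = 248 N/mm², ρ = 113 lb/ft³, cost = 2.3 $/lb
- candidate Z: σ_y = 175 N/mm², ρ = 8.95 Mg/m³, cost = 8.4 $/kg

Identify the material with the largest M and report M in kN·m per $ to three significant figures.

Normalizing units and computing the index:
  candidate R: σ_y = 494.0 MPa, ρ = 7870 kg/m³, cost = 1.764 $/kg
  candidate X: σ_y = 1000 MPa, ρ = 4517 kg/m³, cost = 43.00 $/kg
  candidate H: σ_y = 133.0 MPa, ρ = 8680 kg/m³, cost = 6.900 $/kg
  candidate D: σ_y = 248.0 MPa, ρ = 1810 kg/m³, cost = 5.071 $/kg
  candidate Z: σ_y = 175.0 MPa, ρ = 8950 kg/m³, cost = 8.400 $/kg
  candidate R: M = 35.6 kN·m per $
  candidate D: M = 27.0 kN·m per $
  candidate X: M = 5.15 kN·m per $
  candidate Z: M = 2.33 kN·m per $
  candidate H: M = 2.22 kN·m per $
Highest index: candidate R.

candidate R, M = 35.6 kN·m per $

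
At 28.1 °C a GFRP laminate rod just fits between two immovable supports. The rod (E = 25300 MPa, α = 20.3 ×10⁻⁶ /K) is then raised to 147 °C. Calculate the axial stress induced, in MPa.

61.1 MPa

E = 25300 MPa = 25.30 GPa.
ΔT = 118.9 K. Constrained thermal stress σ = E·α·ΔT = 25.30×10³ MPa × 20.3×10⁻⁶ × 118.9 = 61.1 MPa (compressive).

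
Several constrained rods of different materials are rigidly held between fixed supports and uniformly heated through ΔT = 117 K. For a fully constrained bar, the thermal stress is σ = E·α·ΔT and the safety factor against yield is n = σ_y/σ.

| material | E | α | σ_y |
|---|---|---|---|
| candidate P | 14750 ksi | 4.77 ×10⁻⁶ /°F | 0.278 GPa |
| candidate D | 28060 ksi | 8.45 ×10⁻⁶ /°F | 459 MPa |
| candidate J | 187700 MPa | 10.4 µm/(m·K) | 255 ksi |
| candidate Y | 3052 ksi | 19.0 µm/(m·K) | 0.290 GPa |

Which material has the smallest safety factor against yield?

Converting E to GPa, α to ×10⁻⁶/K, σ_y to MPa, then σ and n for each:
  candidate P: E = 101.7, α = 8.59, σ_y = 278.0 → σ = 102 MPa, n = 2.72
  candidate D: E = 193.5, α = 15.2, σ_y = 459.0 → σ = 344 MPa, n = 1.33
  candidate J: E = 187.7, α = 10.4, σ_y = 1758 → σ = 228 MPa, n = 7.70
  candidate Y: E = 21.04, α = 19.0, σ_y = 290.0 → σ = 46.8 MPa, n = 6.20
Candidate D has the lowest safety factor, n = 1.33.

candidate D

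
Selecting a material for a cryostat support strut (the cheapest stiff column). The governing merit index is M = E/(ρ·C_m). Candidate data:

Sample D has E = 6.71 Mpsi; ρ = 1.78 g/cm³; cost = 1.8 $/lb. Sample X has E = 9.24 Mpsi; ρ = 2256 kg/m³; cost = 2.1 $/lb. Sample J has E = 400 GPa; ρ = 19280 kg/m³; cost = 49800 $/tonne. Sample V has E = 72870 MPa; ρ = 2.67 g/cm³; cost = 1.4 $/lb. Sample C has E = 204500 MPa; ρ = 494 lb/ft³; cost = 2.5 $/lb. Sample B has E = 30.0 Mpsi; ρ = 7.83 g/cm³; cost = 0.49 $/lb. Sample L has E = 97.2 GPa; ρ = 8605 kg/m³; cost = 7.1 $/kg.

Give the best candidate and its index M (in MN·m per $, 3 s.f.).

sample B, M = 24.5 MN·m per $

Convert each candidate to consistent units, then evaluate M:
  sample D: E = 46.26 GPa, ρ = 1780 kg/m³, cost = 3.968 $/kg
  sample X: E = 63.71 GPa, ρ = 2256 kg/m³, cost = 4.630 $/kg
  sample J: E = 400.0 GPa, ρ = 19280 kg/m³, cost = 49.80 $/kg
  sample V: E = 72.87 GPa, ρ = 2670 kg/m³, cost = 3.086 $/kg
  sample C: E = 204.5 GPa, ρ = 7913 kg/m³, cost = 5.511 $/kg
  sample B: E = 206.8 GPa, ρ = 7830 kg/m³, cost = 1.080 $/kg
  sample L: E = 97.20 GPa, ρ = 8605 kg/m³, cost = 7.100 $/kg
  sample B: M = 24.5 MN·m per $
  sample V: M = 8.84 MN·m per $
  sample D: M = 6.55 MN·m per $
  sample X: M = 6.10 MN·m per $
  sample C: M = 4.69 MN·m per $
  sample L: M = 1.59 MN·m per $
  sample J: M = 0.417 MN·m per $
Highest index: sample B.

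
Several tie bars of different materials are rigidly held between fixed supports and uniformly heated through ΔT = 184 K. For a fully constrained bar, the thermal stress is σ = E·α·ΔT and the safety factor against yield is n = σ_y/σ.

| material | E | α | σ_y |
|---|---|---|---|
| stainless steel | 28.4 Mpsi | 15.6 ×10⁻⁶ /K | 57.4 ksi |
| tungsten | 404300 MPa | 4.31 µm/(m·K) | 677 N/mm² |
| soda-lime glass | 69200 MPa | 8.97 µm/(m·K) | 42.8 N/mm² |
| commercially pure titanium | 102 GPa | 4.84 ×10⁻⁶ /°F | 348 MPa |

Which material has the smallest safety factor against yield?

Per material, after unit conversion:
  stainless steel: E = 195.8, α = 15.6, σ_y = 395.8 → σ = 562 MPa, n = 0.704
  tungsten: E = 404.3, α = 4.31, σ_y = 677.0 → σ = 321 MPa, n = 2.11
  soda-lime glass: E = 69.20, α = 8.97, σ_y = 42.80 → σ = 114 MPa, n = 0.375
  commercially pure titanium: E = 102.0, α = 8.71, σ_y = 348.0 → σ = 164 MPa, n = 2.13
The minimum is soda-lime glass at n = 0.375.

soda-lime glass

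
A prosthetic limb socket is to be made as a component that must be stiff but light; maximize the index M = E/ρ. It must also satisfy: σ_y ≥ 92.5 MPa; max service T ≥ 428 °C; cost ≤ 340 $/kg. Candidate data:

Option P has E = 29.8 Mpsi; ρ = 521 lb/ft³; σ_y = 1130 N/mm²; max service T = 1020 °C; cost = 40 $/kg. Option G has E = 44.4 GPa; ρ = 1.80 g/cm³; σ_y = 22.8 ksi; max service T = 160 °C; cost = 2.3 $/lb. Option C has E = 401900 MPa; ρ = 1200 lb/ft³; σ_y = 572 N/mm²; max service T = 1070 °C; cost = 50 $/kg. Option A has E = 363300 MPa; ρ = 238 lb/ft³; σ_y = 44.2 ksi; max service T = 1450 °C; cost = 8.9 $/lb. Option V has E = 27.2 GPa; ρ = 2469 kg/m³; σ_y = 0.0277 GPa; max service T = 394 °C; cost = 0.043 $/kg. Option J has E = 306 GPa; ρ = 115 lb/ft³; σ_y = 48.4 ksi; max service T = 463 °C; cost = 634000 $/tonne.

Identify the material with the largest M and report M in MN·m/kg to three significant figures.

option A, M = 95.3 MN·m/kg

Screen on constraints: σ_y ≥ 92.5 MPa; max service T ≥ 428 °C; cost ≤ 340 $/kg. Survivors: option P, option C, option A.
After converting to SI:
  option P: E = 205.5 GPa, ρ = 8346 kg/m³
  option C: E = 401.9 GPa, ρ = 19220 kg/m³
  option A: E = 363.3 GPa, ρ = 3812 kg/m³
  option A: M = 95.3 MN·m/kg
  option P: M = 24.6 MN·m/kg
  option C: M = 20.9 MN·m/kg
The maximum is for option A.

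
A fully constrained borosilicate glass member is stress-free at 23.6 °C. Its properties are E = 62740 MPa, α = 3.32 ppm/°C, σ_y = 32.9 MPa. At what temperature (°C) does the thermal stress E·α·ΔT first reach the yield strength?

E = 62740 MPa = 62.74 GPa.
E·α·ΔT = 32.90 MPa ⇒ ΔT = 32.90 / (62.74×10³ × 3.32×10⁻⁶) = 157.9 K.
T = 23.6 + 157.9 = 181.5 °C.

182 °C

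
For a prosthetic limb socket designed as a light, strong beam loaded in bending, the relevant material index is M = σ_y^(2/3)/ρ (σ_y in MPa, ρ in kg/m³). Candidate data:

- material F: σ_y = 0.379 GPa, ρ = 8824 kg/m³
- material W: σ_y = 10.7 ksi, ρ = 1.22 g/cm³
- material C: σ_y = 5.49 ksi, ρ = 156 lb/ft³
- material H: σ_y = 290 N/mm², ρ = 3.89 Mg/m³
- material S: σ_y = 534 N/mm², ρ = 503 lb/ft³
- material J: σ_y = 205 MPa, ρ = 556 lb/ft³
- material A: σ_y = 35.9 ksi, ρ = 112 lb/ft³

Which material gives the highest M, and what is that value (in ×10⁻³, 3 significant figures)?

In SI units:
  material F: σ_y = 379.0 MPa, ρ = 8824 kg/m³
  material W: σ_y = 73.77 MPa, ρ = 1220 kg/m³
  material C: σ_y = 37.85 MPa, ρ = 2499 kg/m³
  material H: σ_y = 290.0 MPa, ρ = 3890 kg/m³
  material S: σ_y = 534.0 MPa, ρ = 8057 kg/m³
  material J: σ_y = 205.0 MPa, ρ = 8906 kg/m³
  material A: σ_y = 247.5 MPa, ρ = 1794 kg/m³
  material A: M = 22.0×10⁻³
  material W: M = 14.4×10⁻³
  material H: M = 11.3×10⁻³
  material S: M = 8.17×10⁻³
  material F: M = 5.94×10⁻³
  material C: M = 4.51×10⁻³
  material J: M = 3.90×10⁻³
Material A ranks first.

material A, M = 22.0×10⁻³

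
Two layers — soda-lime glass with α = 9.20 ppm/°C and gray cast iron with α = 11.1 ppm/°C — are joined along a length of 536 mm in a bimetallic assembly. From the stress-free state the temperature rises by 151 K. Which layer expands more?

α(soda-lime glass) = 9.20×10⁻⁶/K vs α(gray cast iron) = 11.1×10⁻⁶/K.
Higher α expands more for the same ΔT: gray cast iron.

gray cast iron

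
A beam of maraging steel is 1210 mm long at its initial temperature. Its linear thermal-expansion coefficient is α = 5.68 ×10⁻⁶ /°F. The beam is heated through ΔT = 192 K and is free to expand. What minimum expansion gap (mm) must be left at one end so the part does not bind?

Convert α: 5.68×10⁻⁶/°F × (9/5) = 10.2×10⁻⁶/K.
ΔL = α·L₀·ΔT = 10.2×10⁻⁶ × 1210 mm × 192.0 K = 2.38 mm.

2.38 mm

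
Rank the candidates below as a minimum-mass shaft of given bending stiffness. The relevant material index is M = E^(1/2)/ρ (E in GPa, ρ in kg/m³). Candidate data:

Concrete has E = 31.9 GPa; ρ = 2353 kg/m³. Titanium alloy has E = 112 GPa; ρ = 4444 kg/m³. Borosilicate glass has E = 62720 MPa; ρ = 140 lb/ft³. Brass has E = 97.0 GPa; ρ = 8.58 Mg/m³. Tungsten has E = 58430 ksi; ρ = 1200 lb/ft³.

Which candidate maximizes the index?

Normalizing units and computing the index:
  concrete: E = 31.90 GPa, ρ = 2353 kg/m³
  titanium alloy: E = 112.0 GPa, ρ = 4444 kg/m³
  borosilicate glass: E = 62.72 GPa, ρ = 2243 kg/m³
  brass: E = 97.00 GPa, ρ = 8580 kg/m³
  tungsten: E = 402.9 GPa, ρ = 19220 kg/m³
  borosilicate glass: M = 3.53×10⁻³
  concrete: M = 2.40×10⁻³
  titanium alloy: M = 2.38×10⁻³
  brass: M = 1.15×10⁻³
  tungsten: M = 1.04×10⁻³
Borosilicate glass ranks first.

borosilicate glass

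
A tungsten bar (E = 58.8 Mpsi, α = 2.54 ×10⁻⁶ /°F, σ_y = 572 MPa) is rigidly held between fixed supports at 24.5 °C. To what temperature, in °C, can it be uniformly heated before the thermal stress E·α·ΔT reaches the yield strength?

E = 58.8 Mpsi = 405.4 GPa.
α = 2.54×10⁻⁶/°F × 9/5 = 4.57×10⁻⁶/K.
E·α·ΔT = 572.0 MPa ⇒ ΔT = 572.0 / (405.4×10³ × 4.57×10⁻⁶) = 308.6 K.
T = 24.5 + 308.6 = 333.1 °C.

333 °C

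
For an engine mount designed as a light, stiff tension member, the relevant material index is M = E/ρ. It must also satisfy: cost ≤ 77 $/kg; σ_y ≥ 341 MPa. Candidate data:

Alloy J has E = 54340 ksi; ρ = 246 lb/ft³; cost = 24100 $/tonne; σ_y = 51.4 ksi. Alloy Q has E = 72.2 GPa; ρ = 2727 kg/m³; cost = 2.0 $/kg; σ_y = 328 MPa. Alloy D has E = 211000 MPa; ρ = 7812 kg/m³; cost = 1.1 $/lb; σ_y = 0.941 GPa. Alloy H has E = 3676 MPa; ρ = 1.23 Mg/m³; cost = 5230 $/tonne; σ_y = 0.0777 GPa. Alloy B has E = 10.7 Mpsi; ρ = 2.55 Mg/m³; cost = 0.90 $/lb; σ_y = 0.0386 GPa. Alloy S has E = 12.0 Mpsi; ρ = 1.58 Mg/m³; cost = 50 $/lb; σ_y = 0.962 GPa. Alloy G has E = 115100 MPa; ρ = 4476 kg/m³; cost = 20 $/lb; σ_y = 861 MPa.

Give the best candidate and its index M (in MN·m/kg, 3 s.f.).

Screen on constraints: cost ≤ 77 $/kg; σ_y ≥ 341 MPa. Survivors: alloy J, alloy D, alloy G.
Putting every candidate on a common basis:
  alloy J: E = 374.7 GPa, ρ = 3941 kg/m³
  alloy D: E = 211.0 GPa, ρ = 7812 kg/m³
  alloy G: E = 115.1 GPa, ρ = 4476 kg/m³
  alloy J: M = 95.1 MN·m/kg
  alloy D: M = 27.0 MN·m/kg
  alloy G: M = 25.7 MN·m/kg
Alloy J has the largest M.

alloy J, M = 95.1 MN·m/kg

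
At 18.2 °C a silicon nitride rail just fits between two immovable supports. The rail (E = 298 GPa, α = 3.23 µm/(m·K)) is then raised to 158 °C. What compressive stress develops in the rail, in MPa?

ΔT = 139.8 K. Constrained thermal stress σ = E·α·ΔT = 298.0×10³ MPa × 3.23×10⁻⁶ × 139.8 = 135 MPa (compressive).

135 MPa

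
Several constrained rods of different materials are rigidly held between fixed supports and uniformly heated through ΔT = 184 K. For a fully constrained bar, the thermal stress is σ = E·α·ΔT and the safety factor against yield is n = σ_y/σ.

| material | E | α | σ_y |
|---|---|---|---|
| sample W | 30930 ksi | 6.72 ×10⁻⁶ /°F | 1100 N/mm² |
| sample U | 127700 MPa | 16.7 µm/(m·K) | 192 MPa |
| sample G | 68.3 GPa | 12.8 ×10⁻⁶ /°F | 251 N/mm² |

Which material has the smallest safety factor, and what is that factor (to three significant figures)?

sample U, n = 0.489

Per material, after unit conversion:
  sample W: E = 213.3, α = 12.1, σ_y = 1100 → σ = 475 MPa, n = 2.32
  sample U: E = 127.7, α = 16.7, σ_y = 192.0 → σ = 392 MPa, n = 0.489
  sample G: E = 68.30, α = 23.0, σ_y = 251.0 → σ = 290 MPa, n = 0.867
Smallest n: sample U with n = 0.489.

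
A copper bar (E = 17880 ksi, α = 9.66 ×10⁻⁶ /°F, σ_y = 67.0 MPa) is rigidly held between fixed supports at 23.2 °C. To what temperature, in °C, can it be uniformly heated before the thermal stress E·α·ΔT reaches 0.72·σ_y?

E = 17880 ksi = 123.3 GPa.
α = 9.66×10⁻⁶/°F × 9/5 = 17.4×10⁻⁶/K.
E·α·ΔT = 48.24 MPa ⇒ ΔT = 48.24 / (123.3×10³ × 17.4×10⁻⁶) = 22.50 K.
T = 23.2 + 22.50 = 45.70 °C.

45.7 °C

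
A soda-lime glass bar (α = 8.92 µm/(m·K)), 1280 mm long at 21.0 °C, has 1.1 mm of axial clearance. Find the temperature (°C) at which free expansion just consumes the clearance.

α·L₀·ΔT = 1.1 mm ⇒ ΔT = 1.1 / (8.92×10⁻⁶ × 1280.0) = 96.34 K.
T = 21.0 + 96.34 = 117.3 °C.

117 °C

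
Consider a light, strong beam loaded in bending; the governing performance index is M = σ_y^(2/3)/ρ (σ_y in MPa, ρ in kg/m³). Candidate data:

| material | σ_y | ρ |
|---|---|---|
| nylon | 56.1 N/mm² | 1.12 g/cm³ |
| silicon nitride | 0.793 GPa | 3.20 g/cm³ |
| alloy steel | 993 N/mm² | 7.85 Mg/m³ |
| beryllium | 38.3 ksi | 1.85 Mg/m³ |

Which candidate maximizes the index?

silicon nitride

Putting every candidate on a common basis:
  nylon: σ_y = 56.10 MPa, ρ = 1120 kg/m³
  silicon nitride: σ_y = 793.0 MPa, ρ = 3200 kg/m³
  alloy steel: σ_y = 993.0 MPa, ρ = 7850 kg/m³
  beryllium: σ_y = 264.1 MPa, ρ = 1850 kg/m³
  silicon nitride: M = 26.8×10⁻³
  beryllium: M = 22.2×10⁻³
  nylon: M = 13.1×10⁻³
  alloy steel: M = 12.7×10⁻³
The maximum is for silicon nitride.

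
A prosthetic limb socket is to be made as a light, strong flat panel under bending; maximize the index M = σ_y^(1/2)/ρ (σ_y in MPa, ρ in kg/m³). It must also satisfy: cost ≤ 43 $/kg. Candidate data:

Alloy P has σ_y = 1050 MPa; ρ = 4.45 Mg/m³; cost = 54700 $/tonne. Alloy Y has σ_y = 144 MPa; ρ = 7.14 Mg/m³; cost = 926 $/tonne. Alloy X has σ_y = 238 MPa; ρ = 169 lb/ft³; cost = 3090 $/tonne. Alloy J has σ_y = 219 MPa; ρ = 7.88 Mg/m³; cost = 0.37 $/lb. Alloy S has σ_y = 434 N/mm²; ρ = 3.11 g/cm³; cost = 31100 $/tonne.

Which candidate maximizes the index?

Screen on constraints: cost ≤ 43 $/kg. Survivors: alloy Y, alloy X, alloy J, alloy S.
Convert each candidate to consistent units, then evaluate M:
  alloy Y: σ_y = 144.0 MPa, ρ = 7140 kg/m³
  alloy X: σ_y = 238.0 MPa, ρ = 2707 kg/m³
  alloy J: σ_y = 219.0 MPa, ρ = 7880 kg/m³
  alloy S: σ_y = 434.0 MPa, ρ = 3110 kg/m³
  alloy S: M = 6.70×10⁻³
  alloy X: M = 5.70×10⁻³
  alloy J: M = 1.88×10⁻³
  alloy Y: M = 1.68×10⁻³
The maximum is for alloy S.

alloy S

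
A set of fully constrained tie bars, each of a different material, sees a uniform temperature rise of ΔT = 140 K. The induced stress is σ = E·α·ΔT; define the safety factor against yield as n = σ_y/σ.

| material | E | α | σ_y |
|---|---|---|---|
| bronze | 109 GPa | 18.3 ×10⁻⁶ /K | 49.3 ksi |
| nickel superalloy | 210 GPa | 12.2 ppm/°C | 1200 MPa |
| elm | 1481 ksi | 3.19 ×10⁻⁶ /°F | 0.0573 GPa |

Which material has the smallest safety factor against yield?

bronze

Per material, after unit conversion:
  bronze: E = 109.0, α = 18.3, σ_y = 339.9 → σ = 279 MPa, n = 1.22
  nickel superalloy: E = 210.0, α = 12.2, σ_y = 1200 → σ = 359 MPa, n = 3.35
  elm: E = 10.21, α = 5.74, σ_y = 57.30 → σ = 8.21 MPa, n = 6.98
Smallest n: bronze with n = 1.22.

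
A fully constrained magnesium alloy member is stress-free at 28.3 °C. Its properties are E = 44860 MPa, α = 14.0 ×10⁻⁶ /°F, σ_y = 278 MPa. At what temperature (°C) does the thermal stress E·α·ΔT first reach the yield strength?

E = 44860 MPa = 44.86 GPa.
α = 14.0×10⁻⁶/°F × 9/5 = 25.2×10⁻⁶/K.
E·α·ΔT = 278.0 MPa ⇒ ΔT = 278.0 / (44.86×10³ × 25.2×10⁻⁶) = 245.9 K.
T = 28.3 + 245.9 = 274.2 °C.

274 °C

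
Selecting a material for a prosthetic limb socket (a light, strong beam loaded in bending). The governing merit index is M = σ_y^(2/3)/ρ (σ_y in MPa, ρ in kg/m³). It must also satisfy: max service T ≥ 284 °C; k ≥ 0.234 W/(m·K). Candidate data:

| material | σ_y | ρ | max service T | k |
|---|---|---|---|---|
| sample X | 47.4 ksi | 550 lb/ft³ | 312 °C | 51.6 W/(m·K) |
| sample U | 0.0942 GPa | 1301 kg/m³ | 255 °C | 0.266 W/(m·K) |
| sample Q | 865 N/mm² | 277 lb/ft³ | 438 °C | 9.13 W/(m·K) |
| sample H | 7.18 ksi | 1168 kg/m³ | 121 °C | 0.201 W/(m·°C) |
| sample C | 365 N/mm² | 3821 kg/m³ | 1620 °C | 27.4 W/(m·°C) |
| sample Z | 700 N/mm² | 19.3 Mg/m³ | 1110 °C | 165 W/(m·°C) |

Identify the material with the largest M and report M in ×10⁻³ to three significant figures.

Screen on constraints: max service T ≥ 284 °C; k ≥ 0.234 W/(m·K). Survivors: sample X, sample Q, sample C, sample Z.
After converting to SI:
  sample X: σ_y = 326.8 MPa, ρ = 8810 kg/m³
  sample Q: σ_y = 865.0 MPa, ρ = 4437 kg/m³
  sample C: σ_y = 365.0 MPa, ρ = 3821 kg/m³
  sample Z: σ_y = 700.0 MPa, ρ = 19300 kg/m³
  sample Q: M = 20.5×10⁻³
  sample C: M = 13.4×10⁻³
  sample X: M = 5.39×10⁻³
  sample Z: M = 4.08×10⁻³
Sample Q ranks first.

sample Q, M = 20.5×10⁻³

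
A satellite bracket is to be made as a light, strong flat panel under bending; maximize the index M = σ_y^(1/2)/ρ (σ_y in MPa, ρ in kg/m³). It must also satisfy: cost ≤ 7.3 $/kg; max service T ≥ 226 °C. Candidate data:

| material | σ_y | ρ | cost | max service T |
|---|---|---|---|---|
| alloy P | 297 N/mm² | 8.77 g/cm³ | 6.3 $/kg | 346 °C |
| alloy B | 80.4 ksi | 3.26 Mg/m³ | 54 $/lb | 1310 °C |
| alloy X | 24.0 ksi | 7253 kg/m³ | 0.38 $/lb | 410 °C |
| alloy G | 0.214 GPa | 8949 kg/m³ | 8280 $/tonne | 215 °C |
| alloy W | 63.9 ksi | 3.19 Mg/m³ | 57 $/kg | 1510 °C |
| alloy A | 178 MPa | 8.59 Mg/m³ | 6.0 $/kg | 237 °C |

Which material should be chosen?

Screen on constraints: cost ≤ 7.3 $/kg; max service T ≥ 226 °C. Survivors: alloy P, alloy X, alloy A.
In SI units:
  alloy P: σ_y = 297.0 MPa, ρ = 8770 kg/m³
  alloy X: σ_y = 165.5 MPa, ρ = 7253 kg/m³
  alloy A: σ_y = 178.0 MPa, ρ = 8590 kg/m³
  alloy P: M = 1.97×10⁻³
  alloy X: M = 1.77×10⁻³
  alloy A: M = 1.55×10⁻³
Alloy P has the largest M.

alloy P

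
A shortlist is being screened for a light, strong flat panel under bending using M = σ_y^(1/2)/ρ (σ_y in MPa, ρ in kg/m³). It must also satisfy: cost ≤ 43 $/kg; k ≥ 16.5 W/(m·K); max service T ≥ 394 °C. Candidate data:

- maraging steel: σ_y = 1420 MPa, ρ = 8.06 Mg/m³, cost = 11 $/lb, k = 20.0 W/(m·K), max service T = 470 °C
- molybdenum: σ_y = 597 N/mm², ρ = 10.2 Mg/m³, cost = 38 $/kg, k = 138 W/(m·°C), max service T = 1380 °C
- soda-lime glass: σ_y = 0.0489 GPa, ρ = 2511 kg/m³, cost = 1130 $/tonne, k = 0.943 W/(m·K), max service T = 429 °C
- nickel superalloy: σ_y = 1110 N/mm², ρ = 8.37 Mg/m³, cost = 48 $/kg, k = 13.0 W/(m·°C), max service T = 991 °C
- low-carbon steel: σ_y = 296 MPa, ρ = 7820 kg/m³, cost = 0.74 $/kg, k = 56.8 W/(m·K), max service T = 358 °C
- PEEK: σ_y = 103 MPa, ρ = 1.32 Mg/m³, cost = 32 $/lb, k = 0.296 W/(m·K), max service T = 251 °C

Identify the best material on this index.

maraging steel

Screen on constraints: cost ≤ 43 $/kg; k ≥ 16.5 W/(m·K); max service T ≥ 394 °C. Survivors: maraging steel, molybdenum.
Putting every candidate on a common basis:
  maraging steel: σ_y = 1420 MPa, ρ = 8060 kg/m³
  molybdenum: σ_y = 597.0 MPa, ρ = 10200 kg/m³
  maraging steel: M = 4.68×10⁻³
  molybdenum: M = 2.40×10⁻³
Maraging steel has the largest M.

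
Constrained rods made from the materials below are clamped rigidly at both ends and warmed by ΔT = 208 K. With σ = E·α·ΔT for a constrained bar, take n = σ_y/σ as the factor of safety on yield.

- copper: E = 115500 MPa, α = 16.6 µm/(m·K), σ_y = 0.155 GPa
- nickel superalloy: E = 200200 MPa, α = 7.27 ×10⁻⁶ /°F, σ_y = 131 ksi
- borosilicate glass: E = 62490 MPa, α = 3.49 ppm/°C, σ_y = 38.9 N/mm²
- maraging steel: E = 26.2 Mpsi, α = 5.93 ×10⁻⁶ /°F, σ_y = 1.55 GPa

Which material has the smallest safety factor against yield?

Converting E to GPa, α to ×10⁻⁶/K, σ_y to MPa, then σ and n for each:
  copper: E = 115.5, α = 16.6, σ_y = 155.0 → σ = 399 MPa, n = 0.389
  nickel superalloy: E = 200.2, α = 13.1, σ_y = 903.2 → σ = 545 MPa, n = 1.66
  borosilicate glass: E = 62.49, α = 3.49, σ_y = 38.90 → σ = 45.4 MPa, n = 0.858
  maraging steel: E = 180.6, α = 10.7, σ_y = 1550 → σ = 401 MPa, n = 3.86
The minimum is copper at n = 0.389.

copper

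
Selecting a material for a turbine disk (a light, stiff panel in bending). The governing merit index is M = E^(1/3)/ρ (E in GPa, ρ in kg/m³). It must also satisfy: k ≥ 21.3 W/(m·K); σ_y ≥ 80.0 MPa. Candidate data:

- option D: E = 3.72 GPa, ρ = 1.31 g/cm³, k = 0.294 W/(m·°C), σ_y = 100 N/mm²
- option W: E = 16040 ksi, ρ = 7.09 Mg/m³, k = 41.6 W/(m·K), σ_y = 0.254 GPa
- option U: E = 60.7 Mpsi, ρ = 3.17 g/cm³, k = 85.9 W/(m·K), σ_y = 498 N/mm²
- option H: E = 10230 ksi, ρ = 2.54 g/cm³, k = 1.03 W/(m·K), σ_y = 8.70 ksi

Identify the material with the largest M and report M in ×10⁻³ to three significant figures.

option U, M = 2.36×10⁻³

Screen on constraints: k ≥ 21.3 W/(m·K); σ_y ≥ 80.0 MPa. Survivors: option W, option U.
Putting every candidate on a common basis:
  option W: E = 110.6 GPa, ρ = 7090 kg/m³
  option U: E = 418.5 GPa, ρ = 3170 kg/m³
  option U: M = 2.36×10⁻³
  option W: M = 0.677×10⁻³
The maximum is for option U.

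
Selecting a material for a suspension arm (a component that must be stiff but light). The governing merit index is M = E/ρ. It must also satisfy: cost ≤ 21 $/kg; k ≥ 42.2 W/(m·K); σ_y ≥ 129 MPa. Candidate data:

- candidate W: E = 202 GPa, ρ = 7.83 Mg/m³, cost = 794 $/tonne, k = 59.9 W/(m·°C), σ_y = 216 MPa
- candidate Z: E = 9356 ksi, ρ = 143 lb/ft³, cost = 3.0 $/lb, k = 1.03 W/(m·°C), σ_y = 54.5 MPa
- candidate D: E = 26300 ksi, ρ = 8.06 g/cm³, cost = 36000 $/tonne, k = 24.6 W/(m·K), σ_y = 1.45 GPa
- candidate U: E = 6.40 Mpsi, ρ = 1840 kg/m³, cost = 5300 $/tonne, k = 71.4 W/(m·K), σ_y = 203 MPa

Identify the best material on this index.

Screen on constraints: cost ≤ 21 $/kg; k ≥ 42.2 W/(m·K); σ_y ≥ 129 MPa. Survivors: candidate W, candidate U.
In SI units:
  candidate W: E = 202.0 GPa, ρ = 7830 kg/m³
  candidate U: E = 44.13 GPa, ρ = 1840 kg/m³
  candidate W: M = 25.8 MN·m/kg
  candidate U: M = 24.0 MN·m/kg
Highest index: candidate W.

candidate W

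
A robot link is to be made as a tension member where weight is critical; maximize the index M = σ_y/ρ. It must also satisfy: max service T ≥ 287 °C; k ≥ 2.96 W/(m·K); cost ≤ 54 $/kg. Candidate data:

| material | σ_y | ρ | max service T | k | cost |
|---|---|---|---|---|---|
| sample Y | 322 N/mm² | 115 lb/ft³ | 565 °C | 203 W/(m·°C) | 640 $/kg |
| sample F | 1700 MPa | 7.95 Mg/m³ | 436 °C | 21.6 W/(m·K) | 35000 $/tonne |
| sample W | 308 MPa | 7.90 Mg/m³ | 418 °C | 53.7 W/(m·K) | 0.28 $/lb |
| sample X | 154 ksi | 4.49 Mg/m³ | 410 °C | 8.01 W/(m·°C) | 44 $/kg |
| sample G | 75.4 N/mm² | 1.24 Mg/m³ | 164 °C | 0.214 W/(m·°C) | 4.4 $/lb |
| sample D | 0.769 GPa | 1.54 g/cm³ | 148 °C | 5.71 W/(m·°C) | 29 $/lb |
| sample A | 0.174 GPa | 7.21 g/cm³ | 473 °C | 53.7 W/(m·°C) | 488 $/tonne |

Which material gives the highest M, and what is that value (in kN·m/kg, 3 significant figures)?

sample X, M = 236 kN·m/kg

Screen on constraints: max service T ≥ 287 °C; k ≥ 2.96 W/(m·K); cost ≤ 54 $/kg. Survivors: sample F, sample W, sample X, sample A.
After converting to SI:
  sample F: σ_y = 1700 MPa, ρ = 7950 kg/m³
  sample W: σ_y = 308.0 MPa, ρ = 7900 kg/m³
  sample X: σ_y = 1062 MPa, ρ = 4490 kg/m³
  sample A: σ_y = 174.0 MPa, ρ = 7210 kg/m³
  sample X: M = 236 kN·m/kg
  sample F: M = 214 kN·m/kg
  sample W: M = 39.0 kN·m/kg
  sample A: M = 24.1 kN·m/kg
The maximum is for sample X.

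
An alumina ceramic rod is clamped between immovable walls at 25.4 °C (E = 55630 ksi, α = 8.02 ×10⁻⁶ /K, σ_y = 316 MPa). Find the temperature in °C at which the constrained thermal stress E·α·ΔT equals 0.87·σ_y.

115 °C

E = 55630 ksi = 383.6 GPa.
E·α·ΔT = 274.9 MPa ⇒ ΔT = 274.9 / (383.6×10³ × 8.02×10⁻⁶) = 89.37 K.
T = 25.4 + 89.37 = 114.8 °C.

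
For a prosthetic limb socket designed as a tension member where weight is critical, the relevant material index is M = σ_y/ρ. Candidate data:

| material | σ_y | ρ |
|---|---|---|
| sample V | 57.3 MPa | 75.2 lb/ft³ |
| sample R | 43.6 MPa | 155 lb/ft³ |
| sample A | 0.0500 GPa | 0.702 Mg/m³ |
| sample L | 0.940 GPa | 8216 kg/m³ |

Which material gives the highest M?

Convert each candidate to consistent units, then evaluate M:
  sample V: σ_y = 57.30 MPa, ρ = 1205 kg/m³
  sample R: σ_y = 43.60 MPa, ρ = 2483 kg/m³
  sample A: σ_y = 50.00 MPa, ρ = 702.0 kg/m³
  sample L: σ_y = 940.0 MPa, ρ = 8216 kg/m³
  sample L: M = 114 kN·m/kg
  sample A: M = 71.2 kN·m/kg
  sample V: M = 47.6 kN·m/kg
  sample R: M = 17.6 kN·m/kg
The maximum is for sample L.

sample L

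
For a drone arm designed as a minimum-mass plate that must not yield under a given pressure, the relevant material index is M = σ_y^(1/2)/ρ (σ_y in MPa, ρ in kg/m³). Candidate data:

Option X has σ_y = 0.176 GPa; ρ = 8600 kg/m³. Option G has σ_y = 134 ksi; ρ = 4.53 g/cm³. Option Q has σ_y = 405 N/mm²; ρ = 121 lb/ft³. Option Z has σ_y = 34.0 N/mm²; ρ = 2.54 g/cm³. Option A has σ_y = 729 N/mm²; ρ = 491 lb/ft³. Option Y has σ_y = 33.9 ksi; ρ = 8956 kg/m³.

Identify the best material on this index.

Putting every candidate on a common basis:
  option X: σ_y = 176.0 MPa, ρ = 8600 kg/m³
  option G: σ_y = 923.9 MPa, ρ = 4530 kg/m³
  option Q: σ_y = 405.0 MPa, ρ = 1938 kg/m³
  option Z: σ_y = 34.00 MPa, ρ = 2540 kg/m³
  option A: σ_y = 729.0 MPa, ρ = 7865 kg/m³
  option Y: σ_y = 233.7 MPa, ρ = 8956 kg/m³
  option Q: M = 10.4×10⁻³
  option G: M = 6.71×10⁻³
  option A: M = 3.43×10⁻³
  option Z: M = 2.30×10⁻³
  option Y: M = 1.71×10⁻³
  option X: M = 1.54×10⁻³
The maximum is for option Q.

option Q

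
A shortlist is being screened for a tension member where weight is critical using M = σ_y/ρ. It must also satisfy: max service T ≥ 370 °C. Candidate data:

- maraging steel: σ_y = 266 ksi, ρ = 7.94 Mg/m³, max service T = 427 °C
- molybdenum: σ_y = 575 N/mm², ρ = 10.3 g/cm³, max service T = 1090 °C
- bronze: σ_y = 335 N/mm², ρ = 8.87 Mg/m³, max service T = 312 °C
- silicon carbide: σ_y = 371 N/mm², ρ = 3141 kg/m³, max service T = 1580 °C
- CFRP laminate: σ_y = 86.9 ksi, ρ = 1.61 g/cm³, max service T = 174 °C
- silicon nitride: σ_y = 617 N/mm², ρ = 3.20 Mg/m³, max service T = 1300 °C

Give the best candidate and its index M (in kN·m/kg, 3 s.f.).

Screen on constraints: max service T ≥ 370 °C. Survivors: maraging steel, molybdenum, silicon carbide, silicon nitride.
After converting to SI:
  maraging steel: σ_y = 1834 MPa, ρ = 7940 kg/m³
  molybdenum: σ_y = 575.0 MPa, ρ = 10300 kg/m³
  silicon carbide: σ_y = 371.0 MPa, ρ = 3141 kg/m³
  silicon nitride: σ_y = 617.0 MPa, ρ = 3200 kg/m³
  maraging steel: M = 231 kN·m/kg
  silicon nitride: M = 193 kN·m/kg
  silicon carbide: M = 118 kN·m/kg
  molybdenum: M = 55.8 kN·m/kg
The maximum is for maraging steel.

maraging steel, M = 231 kN·m/kg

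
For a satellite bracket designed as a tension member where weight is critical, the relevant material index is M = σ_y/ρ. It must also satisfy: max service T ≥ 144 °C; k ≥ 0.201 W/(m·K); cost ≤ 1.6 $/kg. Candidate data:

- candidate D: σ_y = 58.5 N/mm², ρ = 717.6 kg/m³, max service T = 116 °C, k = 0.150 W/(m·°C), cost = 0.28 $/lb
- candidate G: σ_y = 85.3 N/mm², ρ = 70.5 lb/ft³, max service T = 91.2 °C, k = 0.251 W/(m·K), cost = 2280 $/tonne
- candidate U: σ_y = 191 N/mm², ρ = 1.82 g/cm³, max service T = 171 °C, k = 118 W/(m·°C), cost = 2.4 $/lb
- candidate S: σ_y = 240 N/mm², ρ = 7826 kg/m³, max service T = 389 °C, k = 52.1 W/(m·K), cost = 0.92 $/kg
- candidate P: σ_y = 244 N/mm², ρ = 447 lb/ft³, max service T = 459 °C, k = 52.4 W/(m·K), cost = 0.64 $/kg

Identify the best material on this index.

Screen on constraints: max service T ≥ 144 °C; k ≥ 0.201 W/(m·K); cost ≤ 1.6 $/kg. Survivors: candidate S, candidate P.
In SI units:
  candidate S: σ_y = 240.0 MPa, ρ = 7826 kg/m³
  candidate P: σ_y = 244.0 MPa, ρ = 7160 kg/m³
  candidate P: M = 34.1 kN·m/kg
  candidate S: M = 30.7 kN·m/kg
Candidate P ranks first.

candidate P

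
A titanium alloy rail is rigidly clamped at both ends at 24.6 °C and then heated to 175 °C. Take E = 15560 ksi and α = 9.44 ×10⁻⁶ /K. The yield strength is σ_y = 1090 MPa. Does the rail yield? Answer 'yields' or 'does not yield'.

does not yield

E = 15560 ksi = 107.3 GPa.
ΔT = 150.4 K. Constrained thermal stress σ = E·α·ΔT = 107.3×10³ MPa × 9.44×10⁻⁶ × 150.4 = 152 MPa (compressive).
Compare to σ_y = 1090 MPa: σ < σ_y, so it does not yield.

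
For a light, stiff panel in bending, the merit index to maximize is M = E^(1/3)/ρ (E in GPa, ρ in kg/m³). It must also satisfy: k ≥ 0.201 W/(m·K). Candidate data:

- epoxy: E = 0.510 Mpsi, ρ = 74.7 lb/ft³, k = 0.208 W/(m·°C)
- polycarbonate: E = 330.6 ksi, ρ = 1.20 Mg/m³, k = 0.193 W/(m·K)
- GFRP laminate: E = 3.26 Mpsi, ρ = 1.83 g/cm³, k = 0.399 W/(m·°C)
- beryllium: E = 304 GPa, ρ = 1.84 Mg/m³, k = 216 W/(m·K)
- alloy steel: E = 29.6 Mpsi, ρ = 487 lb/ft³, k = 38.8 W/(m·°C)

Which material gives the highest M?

Screen on constraints: k ≥ 0.201 W/(m·K). Survivors: epoxy, GFRP laminate, beryllium, alloy steel.
After converting to SI:
  epoxy: E = 3.516 GPa, ρ = 1197 kg/m³
  GFRP laminate: E = 22.48 GPa, ρ = 1830 kg/m³
  beryllium: E = 304.0 GPa, ρ = 1840 kg/m³
  alloy steel: E = 204.1 GPa, ρ = 7801 kg/m³
  beryllium: M = 3.65×10⁻³
  GFRP laminate: M = 1.54×10⁻³
  epoxy: M = 1.27×10⁻³
  alloy steel: M = 0.755×10⁻³
Beryllium ranks first.

beryllium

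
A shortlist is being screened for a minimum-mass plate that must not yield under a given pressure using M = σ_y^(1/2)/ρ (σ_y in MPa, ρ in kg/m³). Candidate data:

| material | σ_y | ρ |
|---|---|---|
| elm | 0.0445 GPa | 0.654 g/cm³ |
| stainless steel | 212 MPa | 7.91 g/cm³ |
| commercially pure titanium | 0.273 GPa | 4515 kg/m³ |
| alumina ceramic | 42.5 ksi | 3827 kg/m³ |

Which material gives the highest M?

After converting to SI:
  elm: σ_y = 44.50 MPa, ρ = 654.0 kg/m³
  stainless steel: σ_y = 212.0 MPa, ρ = 7910 kg/m³
  commercially pure titanium: σ_y = 273.0 MPa, ρ = 4515 kg/m³
  alumina ceramic: σ_y = 293.0 MPa, ρ = 3827 kg/m³
  elm: M = 10.2×10⁻³
  alumina ceramic: M = 4.47×10⁻³
  commercially pure titanium: M = 3.66×10⁻³
  stainless steel: M = 1.84×10⁻³
Elm ranks first.

elm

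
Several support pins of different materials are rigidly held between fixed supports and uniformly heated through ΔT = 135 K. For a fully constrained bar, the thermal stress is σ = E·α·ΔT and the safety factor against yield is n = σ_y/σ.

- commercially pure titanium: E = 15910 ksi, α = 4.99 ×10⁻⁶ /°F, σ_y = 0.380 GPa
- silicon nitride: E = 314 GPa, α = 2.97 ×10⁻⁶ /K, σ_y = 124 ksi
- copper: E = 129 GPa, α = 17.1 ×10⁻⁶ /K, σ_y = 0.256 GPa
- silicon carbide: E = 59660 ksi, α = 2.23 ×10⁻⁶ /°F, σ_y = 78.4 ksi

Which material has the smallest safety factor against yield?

With everything in SI (GPa, ×10⁻⁶/K, MPa):
  commercially pure titanium: E = 109.7, α = 8.98, σ_y = 380.0 → σ = 133 MPa, n = 2.86
  silicon nitride: E = 314.0, α = 2.97, σ_y = 855.0 → σ = 126 MPa, n = 6.79
  copper: E = 129.0, α = 17.1, σ_y = 256.0 → σ = 298 MPa, n = 0.860
  silicon carbide: E = 411.3, α = 4.01, σ_y = 540.5 → σ = 223 MPa, n = 2.43
Copper has the lowest safety factor, n = 0.860.

copper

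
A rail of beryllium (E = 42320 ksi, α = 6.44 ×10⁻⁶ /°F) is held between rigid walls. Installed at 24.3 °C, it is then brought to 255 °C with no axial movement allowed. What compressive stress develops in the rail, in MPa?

780 MPa

E = 42320 ksi = 291.8 GPa.
α = 6.44×10⁻⁶/°F × 9/5 = 11.6×10⁻⁶/K.
ΔT = 230.7 K. Constrained thermal stress σ = E·α·ΔT = 291.8×10³ MPa × 11.6×10⁻⁶ × 230.7 = 780 MPa (compressive).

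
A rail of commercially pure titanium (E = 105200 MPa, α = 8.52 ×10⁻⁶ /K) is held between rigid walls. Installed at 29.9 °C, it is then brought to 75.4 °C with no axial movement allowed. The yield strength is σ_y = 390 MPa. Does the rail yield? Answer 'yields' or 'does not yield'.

E = 105200 MPa = 105.2 GPa.
ΔT = 45.50 K. Constrained thermal stress σ = E·α·ΔT = 105.2×10³ MPa × 8.52×10⁻⁶ × 45.50 = 40.8 MPa (compressive).
Compare to σ_y = 390 MPa: σ < σ_y, so it does not yield.

does not yield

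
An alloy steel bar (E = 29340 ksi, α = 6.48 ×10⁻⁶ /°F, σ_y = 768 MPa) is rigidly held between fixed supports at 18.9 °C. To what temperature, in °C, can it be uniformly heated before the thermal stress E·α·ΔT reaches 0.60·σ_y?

E = 29340 ksi = 202.3 GPa.
α = 6.48×10⁻⁶/°F × 9/5 = 11.7×10⁻⁶/K.
E·α·ΔT = 460.8 MPa ⇒ ΔT = 460.8 / (202.3×10³ × 11.7×10⁻⁶) = 195.3 K.
T = 18.9 + 195.3 = 214.2 °C.

214 °C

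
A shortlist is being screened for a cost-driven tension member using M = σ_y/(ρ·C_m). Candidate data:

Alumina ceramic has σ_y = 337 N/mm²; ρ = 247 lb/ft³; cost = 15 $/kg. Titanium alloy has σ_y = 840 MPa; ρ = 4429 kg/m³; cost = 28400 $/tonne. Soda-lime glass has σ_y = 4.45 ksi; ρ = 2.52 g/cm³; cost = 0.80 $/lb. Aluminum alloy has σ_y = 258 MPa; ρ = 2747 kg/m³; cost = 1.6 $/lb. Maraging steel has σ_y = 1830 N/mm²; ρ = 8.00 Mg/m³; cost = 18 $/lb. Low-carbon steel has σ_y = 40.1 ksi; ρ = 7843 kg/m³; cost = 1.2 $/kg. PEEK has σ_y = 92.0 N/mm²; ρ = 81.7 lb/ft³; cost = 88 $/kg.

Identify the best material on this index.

After converting to SI:
  alumina ceramic: σ_y = 337.0 MPa, ρ = 3957 kg/m³, cost = 15.00 $/kg
  titanium alloy: σ_y = 840.0 MPa, ρ = 4429 kg/m³, cost = 28.40 $/kg
  soda-lime glass: σ_y = 30.68 MPa, ρ = 2520 kg/m³, cost = 1.764 $/kg
  aluminum alloy: σ_y = 258.0 MPa, ρ = 2747 kg/m³, cost = 3.527 $/kg
  maraging steel: σ_y = 1830 MPa, ρ = 8000 kg/m³, cost = 39.68 $/kg
  low-carbon steel: σ_y = 276.5 MPa, ρ = 7843 kg/m³, cost = 1.200 $/kg
  PEEK: σ_y = 92.00 MPa, ρ = 1309 kg/m³, cost = 88.00 $/kg
  low-carbon steel: M = 29.4 kN·m per $
  aluminum alloy: M = 26.6 kN·m per $
  soda-lime glass: M = 6.90 kN·m per $
  titanium alloy: M = 6.68 kN·m per $
  maraging steel: M = 5.76 kN·m per $
  alumina ceramic: M = 5.68 kN·m per $
  PEEK: M = 0.799 kN·m per $
Low-carbon steel ranks first.

low-carbon steel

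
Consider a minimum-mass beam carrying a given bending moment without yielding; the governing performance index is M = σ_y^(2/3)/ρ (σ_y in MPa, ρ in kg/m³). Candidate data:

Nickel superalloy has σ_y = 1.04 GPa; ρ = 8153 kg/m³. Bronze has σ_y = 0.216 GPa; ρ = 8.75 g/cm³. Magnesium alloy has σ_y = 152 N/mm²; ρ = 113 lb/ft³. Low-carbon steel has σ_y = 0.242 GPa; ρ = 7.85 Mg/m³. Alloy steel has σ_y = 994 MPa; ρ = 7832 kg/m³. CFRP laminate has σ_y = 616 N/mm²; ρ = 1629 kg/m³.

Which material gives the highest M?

CFRP laminate

Convert each candidate to consistent units, then evaluate M:
  nickel superalloy: σ_y = 1040 MPa, ρ = 8153 kg/m³
  bronze: σ_y = 216.0 MPa, ρ = 8750 kg/m³
  magnesium alloy: σ_y = 152.0 MPa, ρ = 1810 kg/m³
  low-carbon steel: σ_y = 242.0 MPa, ρ = 7850 kg/m³
  alloy steel: σ_y = 994.0 MPa, ρ = 7832 kg/m³
  CFRP laminate: σ_y = 616.0 MPa, ρ = 1629 kg/m³
  CFRP laminate: M = 44.4×10⁻³
  magnesium alloy: M = 15.7×10⁻³
  alloy steel: M = 12.7×10⁻³
  nickel superalloy: M = 12.6×10⁻³
  low-carbon steel: M = 4.95×10⁻³
  bronze: M = 4.11×10⁻³
Highest index: CFRP laminate.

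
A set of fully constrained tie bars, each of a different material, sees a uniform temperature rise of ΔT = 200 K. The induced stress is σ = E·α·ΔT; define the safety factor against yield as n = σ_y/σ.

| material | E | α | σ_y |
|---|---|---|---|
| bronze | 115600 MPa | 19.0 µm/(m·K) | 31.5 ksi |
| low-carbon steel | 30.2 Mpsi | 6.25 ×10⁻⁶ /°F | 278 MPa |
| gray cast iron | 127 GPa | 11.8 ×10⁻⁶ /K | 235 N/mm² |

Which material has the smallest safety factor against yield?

Per material, after unit conversion:
  bronze: E = 115.6, α = 19.0, σ_y = 217.2 → σ = 439 MPa, n = 0.494
  low-carbon steel: E = 208.2, α = 11.2, σ_y = 278.0 → σ = 468 MPa, n = 0.593
  gray cast iron: E = 127.0, α = 11.8, σ_y = 235.0 → σ = 300 MPa, n = 0.784
Smallest n: bronze with n = 0.494.

bronze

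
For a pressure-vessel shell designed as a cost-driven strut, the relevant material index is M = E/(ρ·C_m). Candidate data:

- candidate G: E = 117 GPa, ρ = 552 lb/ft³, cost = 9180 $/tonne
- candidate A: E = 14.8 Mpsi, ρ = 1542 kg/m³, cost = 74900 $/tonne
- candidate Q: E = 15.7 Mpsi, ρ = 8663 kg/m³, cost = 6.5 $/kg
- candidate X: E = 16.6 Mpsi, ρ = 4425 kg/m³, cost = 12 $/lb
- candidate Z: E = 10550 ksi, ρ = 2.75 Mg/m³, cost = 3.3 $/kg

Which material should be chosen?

Putting every candidate on a common basis:
  candidate G: E = 117.0 GPa, ρ = 8842 kg/m³, cost = 9.180 $/kg
  candidate A: E = 102.0 GPa, ρ = 1542 kg/m³, cost = 74.90 $/kg
  candidate Q: E = 108.2 GPa, ρ = 8663 kg/m³, cost = 6.500 $/kg
  candidate X: E = 114.5 GPa, ρ = 4425 kg/m³, cost = 26.46 $/kg
  candidate Z: E = 72.74 GPa, ρ = 2750 kg/m³, cost = 3.300 $/kg
  candidate Z: M = 8.02 MN·m per $
  candidate Q: M = 1.92 MN·m per $
  candidate G: M = 1.44 MN·m per $
  candidate X: M = 0.978 MN·m per $
  candidate A: M = 0.884 MN·m per $
The maximum is for candidate Z.

candidate Z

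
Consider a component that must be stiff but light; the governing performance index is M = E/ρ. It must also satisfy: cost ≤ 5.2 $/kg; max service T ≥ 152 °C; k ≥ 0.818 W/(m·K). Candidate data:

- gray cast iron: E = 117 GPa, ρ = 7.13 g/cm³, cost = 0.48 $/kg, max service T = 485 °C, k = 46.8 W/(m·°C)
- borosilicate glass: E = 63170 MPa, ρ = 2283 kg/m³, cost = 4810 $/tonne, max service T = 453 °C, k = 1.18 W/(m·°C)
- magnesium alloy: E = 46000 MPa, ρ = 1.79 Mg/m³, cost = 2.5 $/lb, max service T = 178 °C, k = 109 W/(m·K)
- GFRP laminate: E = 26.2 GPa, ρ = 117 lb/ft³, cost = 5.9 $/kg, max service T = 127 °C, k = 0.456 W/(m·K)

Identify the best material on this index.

Screen on constraints: cost ≤ 5.2 $/kg; max service T ≥ 152 °C; k ≥ 0.818 W/(m·K). Survivors: gray cast iron, borosilicate glass.
In SI units:
  gray cast iron: E = 117.0 GPa, ρ = 7130 kg/m³
  borosilicate glass: E = 63.17 GPa, ρ = 2283 kg/m³
  borosilicate glass: M = 27.7 MN·m/kg
  gray cast iron: M = 16.4 MN·m/kg
The maximum is for borosilicate glass.

borosilicate glass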